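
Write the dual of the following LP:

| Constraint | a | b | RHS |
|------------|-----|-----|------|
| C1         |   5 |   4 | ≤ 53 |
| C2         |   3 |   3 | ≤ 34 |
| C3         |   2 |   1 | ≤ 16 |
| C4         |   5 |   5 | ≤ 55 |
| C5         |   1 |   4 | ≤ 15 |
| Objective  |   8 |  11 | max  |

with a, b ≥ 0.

Primal max cᵀx s.t. Ax ≤ b, x ≥ 0  →  Dual min bᵀy s.t. Aᵀy ≥ c, y ≥ 0.

Minimize: z = 53y1 + 34y2 + 16y3 + 55y4 + 15y5

Subject to:
  5y1 + 3y2 + 2y3 + 5y4 + y5 ≥ 8
  4y1 + 3y2 + y3 + 5y4 + 4y5 ≥ 11
  y1, y2, y3, y4, y5 ≥ 0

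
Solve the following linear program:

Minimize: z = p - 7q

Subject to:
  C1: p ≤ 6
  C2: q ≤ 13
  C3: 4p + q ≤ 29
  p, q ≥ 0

Evaluate the objective at each vertex of the feasible region:
  z(0, 0) = 0
  z(6, 0) = 6
  z(6, 5) = -29
  z(4, 13) = -87
  z(0, 13) = -91  ←
The minimum is at p = 0, q = 13.

p = 0, q = 13, z = -91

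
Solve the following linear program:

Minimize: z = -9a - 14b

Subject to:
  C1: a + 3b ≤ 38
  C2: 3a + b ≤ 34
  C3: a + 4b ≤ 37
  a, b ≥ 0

Evaluate the objective at each vertex of the feasible region:
  z(0, 0) = 0
  z(11.33, 0) = -102
  z(9, 7) = -179  ←
  z(0, 9.25) = -129.5
The minimum is at a = 9, b = 7.

a = 9, b = 7, z = -179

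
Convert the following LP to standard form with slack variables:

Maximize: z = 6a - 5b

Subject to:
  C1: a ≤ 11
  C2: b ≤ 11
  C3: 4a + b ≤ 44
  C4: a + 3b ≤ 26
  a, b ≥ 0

max z = 6a - 5b

s.t.
  a + s1 = 11
  b + s2 = 11
  4a + b + s3 = 44
  a + 3b + s4 = 26
  a, b, s1, s2, s3, s4 ≥ 0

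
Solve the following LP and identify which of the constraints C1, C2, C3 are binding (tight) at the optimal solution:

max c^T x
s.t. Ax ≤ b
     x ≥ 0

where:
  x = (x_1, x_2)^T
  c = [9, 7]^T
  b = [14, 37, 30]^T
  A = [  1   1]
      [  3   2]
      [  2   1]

At x_1 = 9, x_2 = 5, compute slack b - a·x for each constraint:
  C1: 14 − 14 = 0  (binding)
  C2: 37 − 37 = 0  (binding)
  C3: 30 − 23 = 7  (slack)

Optimal: x_1 = 9, x_2 = 5
Binding: C1, C2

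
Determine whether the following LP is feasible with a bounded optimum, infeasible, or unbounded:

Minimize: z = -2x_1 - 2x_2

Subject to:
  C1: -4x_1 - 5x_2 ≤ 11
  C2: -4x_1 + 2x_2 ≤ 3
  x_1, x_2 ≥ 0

Unbounded (objective can decrease without bound)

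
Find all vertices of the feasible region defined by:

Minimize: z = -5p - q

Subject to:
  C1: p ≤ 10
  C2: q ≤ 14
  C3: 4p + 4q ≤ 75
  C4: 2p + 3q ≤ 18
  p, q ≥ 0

(0, 0), (9, 0), (0, 6)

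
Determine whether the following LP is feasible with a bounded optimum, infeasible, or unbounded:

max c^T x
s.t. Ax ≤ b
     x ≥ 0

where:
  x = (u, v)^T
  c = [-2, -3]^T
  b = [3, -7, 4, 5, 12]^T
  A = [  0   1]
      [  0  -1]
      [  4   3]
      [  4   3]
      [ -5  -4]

Infeasible (no feasible solution exists)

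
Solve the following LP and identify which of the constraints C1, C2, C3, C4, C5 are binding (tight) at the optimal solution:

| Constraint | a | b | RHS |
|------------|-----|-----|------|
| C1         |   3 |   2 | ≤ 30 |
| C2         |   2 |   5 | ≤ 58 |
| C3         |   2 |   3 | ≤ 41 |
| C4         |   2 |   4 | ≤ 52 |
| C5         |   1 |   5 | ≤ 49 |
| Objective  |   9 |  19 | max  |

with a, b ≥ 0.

At a = 4, b = 9, compute slack b - a·x for each constraint:
  C1: 30 − 30 = 0  (binding)
  C2: 58 − 53 = 5  (slack)
  C3: 41 − 35 = 6  (slack)
  C4: 52 − 44 = 8  (slack)
  C5: 49 − 49 = 0  (binding)

Optimal: a = 4, b = 9
Binding: C1, C5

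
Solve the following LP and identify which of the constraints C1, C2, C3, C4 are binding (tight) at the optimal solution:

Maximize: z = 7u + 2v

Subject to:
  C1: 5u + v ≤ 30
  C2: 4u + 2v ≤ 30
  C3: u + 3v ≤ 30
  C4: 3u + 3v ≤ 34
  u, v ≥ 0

At u = 5, v = 5, compute slack b - a·x for each constraint:
  C1: 30 − 30 = 0  (binding)
  C2: 30 − 30 = 0  (binding)
  C3: 30 − 20 = 10  (slack)
  C4: 34 − 30 = 4  (slack)

Optimal: u = 5, v = 5
Binding: C1, C2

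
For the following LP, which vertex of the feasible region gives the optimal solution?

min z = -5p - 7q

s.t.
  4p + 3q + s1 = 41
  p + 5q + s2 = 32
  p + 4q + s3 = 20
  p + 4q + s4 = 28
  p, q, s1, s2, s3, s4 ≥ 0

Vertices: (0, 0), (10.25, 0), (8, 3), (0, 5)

Evaluate the objective at each vertex of the feasible region:
  z(0, 0) = 0
  z(10.25, 0) = -51.25
  z(8, 3) = -61  ←
  z(0, 5) = -35
The minimum is at p = 8, q = 3.

(8, 3)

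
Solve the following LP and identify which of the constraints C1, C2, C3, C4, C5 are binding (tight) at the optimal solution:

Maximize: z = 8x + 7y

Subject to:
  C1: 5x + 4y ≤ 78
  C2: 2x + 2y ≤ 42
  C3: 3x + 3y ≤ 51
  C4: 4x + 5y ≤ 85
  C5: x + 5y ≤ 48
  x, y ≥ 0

At x = 10, y = 7, compute slack b - a·x for each constraint:
  C1: 78 − 78 = 0  (binding)
  C2: 42 − 34 = 8  (slack)
  C3: 51 − 51 = 0  (binding)
  C4: 85 − 75 = 10  (slack)
  C5: 48 − 45 = 3  (slack)

Optimal: x = 10, y = 7
Binding: C1, C3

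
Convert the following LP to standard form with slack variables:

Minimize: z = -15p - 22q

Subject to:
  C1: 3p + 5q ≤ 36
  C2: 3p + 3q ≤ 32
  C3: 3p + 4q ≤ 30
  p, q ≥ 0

min z = -15p - 22q

s.t.
  3p + 5q + s1 = 36
  3p + 3q + s2 = 32
  3p + 4q + s3 = 30
  p, q, s1, s2, s3 ≥ 0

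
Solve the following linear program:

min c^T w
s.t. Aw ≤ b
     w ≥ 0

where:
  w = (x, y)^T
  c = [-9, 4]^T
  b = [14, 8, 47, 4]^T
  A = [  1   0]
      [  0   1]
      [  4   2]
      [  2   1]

Evaluate the objective at each vertex of the feasible region:
  z(0, 0) = 0
  z(2, 0) = -18  ←
  z(0, 4) = 16
The minimum is at x = 2, y = 0.

x = 2, y = 0, z = -18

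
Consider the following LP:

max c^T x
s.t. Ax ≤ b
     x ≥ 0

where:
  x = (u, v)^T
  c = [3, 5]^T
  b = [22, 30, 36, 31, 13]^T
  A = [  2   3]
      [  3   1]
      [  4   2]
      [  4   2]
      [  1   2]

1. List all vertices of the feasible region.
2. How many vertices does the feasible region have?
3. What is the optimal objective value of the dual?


1. (0, 0), (7.75, 0), (6.125, 3.25), (5, 4), (0, 6.5)
2. 5
3. 35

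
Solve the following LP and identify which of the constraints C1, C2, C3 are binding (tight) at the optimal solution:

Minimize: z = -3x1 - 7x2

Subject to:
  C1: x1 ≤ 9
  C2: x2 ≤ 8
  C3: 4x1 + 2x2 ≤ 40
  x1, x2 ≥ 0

At x1 = 6, x2 = 8, compute slack b - a·x for each constraint:
  C1: 9 − 6 = 3  (slack)
  C2: 8 − 8 = 0  (binding)
  C3: 40 − 40 = 0  (binding)

Optimal: x1 = 6, x2 = 8
Binding: C2, C3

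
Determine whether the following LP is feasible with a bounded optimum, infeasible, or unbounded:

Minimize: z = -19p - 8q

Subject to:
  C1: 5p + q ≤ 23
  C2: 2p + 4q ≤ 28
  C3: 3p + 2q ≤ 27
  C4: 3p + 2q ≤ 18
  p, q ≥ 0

Feasible with a bounded optimal solution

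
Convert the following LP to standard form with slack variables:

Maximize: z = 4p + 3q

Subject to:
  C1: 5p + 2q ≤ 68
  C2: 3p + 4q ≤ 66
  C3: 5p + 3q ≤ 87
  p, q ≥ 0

max z = 4p + 3q

s.t.
  5p + 2q + s1 = 68
  3p + 4q + s2 = 66
  5p + 3q + s3 = 87
  p, q, s1, s2, s3 ≥ 0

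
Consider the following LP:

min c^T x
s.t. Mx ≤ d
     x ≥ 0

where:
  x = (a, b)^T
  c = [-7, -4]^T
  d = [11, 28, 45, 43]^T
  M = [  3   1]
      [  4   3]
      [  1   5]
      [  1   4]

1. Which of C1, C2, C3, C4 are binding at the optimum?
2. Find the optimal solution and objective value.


1. C1, C2
2. a = 1, b = 8, z = -39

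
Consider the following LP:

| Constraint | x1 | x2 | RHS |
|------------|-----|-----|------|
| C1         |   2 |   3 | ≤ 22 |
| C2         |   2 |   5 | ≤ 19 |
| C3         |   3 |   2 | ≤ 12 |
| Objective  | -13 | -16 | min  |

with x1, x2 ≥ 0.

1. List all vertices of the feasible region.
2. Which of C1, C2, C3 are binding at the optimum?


1. (0, 0), (4, 0), (2, 3), (0, 3.8)
2. C2, C3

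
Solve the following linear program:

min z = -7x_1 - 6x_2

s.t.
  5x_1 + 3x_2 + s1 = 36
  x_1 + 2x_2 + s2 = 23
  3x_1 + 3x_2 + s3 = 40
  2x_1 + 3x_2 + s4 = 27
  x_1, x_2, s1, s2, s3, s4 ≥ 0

Evaluate the objective at each vertex of the feasible region:
  z(0, 0) = 0
  z(7.2, 0) = -50.4
  z(3, 7) = -63  ←
  z(0, 9) = -54
The minimum is at x_1 = 3, x_2 = 7.

x_1 = 3, x_2 = 7, z = -63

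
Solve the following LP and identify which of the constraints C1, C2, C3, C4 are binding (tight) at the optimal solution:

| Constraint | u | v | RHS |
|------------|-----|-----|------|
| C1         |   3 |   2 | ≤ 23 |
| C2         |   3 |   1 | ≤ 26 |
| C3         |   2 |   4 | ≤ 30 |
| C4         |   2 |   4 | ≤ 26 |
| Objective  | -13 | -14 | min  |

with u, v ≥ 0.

At u = 5, v = 4, compute slack b - a·x for each constraint:
  C1: 23 − 23 = 0  (binding)
  C2: 26 − 19 = 7  (slack)
  C3: 30 − 26 = 4  (slack)
  C4: 26 − 26 = 0  (binding)

Optimal: u = 5, v = 4
Binding: C1, C4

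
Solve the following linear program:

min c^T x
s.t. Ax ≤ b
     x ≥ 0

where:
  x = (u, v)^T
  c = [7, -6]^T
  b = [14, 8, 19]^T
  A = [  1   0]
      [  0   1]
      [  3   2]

Evaluate the objective at each vertex of the feasible region:
  z(0, 0) = 0
  z(6.333, 0) = 44.33
  z(1, 8) = -41
  z(0, 8) = -48  ←
The minimum is at u = 0, v = 8.

u = 0, v = 8, z = -48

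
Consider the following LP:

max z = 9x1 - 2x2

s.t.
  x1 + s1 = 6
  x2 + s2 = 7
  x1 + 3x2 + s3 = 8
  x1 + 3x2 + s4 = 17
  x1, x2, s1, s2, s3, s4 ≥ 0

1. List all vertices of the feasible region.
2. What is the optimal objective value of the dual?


1. (0, 0), (6, 0), (6, 0.6667), (0, 2.667)
2. 54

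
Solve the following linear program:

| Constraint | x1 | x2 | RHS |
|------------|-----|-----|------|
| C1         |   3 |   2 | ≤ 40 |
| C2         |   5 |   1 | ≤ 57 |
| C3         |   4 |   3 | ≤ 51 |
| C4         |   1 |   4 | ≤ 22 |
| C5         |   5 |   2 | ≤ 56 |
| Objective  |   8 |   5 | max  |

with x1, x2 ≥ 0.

Evaluate the objective at each vertex of the feasible region:
  z(0, 0) = 0
  z(11.2, 0) = 89.6
  z(10, 3) = 95  ←
  z(0, 5.5) = 27.5
The maximum is at x1 = 10, x2 = 3.

x1 = 10, x2 = 3, z = 95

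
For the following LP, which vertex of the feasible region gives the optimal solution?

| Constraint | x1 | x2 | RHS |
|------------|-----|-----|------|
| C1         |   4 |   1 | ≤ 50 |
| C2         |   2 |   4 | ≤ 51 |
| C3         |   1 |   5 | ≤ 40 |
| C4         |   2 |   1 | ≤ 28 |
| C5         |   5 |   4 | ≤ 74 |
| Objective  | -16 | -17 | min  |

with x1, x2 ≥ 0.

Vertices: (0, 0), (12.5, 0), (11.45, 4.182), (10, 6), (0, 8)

Evaluate the objective at each vertex of the feasible region:
  z(0, 0) = 0
  z(12.5, 0) = -200
  z(11.45, 4.182) = -254.4
  z(10, 6) = -262  ←
  z(0, 8) = -136
The minimum is at x1 = 10, x2 = 6.

(10, 6)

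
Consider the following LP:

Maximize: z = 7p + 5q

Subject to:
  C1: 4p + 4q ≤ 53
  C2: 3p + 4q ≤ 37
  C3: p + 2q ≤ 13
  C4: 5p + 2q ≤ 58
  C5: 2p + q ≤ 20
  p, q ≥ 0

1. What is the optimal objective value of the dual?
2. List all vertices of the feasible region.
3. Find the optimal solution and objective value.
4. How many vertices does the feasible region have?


1. 73
2. (0, 0), (10, 0), (9, 2), (0, 6.5)
3. p = 9, q = 2, z = 73
4. 4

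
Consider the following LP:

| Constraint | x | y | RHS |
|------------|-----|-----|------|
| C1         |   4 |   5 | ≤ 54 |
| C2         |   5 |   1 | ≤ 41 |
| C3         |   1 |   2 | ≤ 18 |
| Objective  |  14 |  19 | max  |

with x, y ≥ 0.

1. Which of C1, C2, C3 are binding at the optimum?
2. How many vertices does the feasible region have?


1. C1, C3
2. 5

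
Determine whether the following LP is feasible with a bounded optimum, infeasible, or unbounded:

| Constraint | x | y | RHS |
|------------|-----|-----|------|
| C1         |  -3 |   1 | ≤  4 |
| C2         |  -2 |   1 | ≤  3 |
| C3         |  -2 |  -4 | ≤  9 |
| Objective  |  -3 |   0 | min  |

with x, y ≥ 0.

Unbounded (objective can decrease without bound)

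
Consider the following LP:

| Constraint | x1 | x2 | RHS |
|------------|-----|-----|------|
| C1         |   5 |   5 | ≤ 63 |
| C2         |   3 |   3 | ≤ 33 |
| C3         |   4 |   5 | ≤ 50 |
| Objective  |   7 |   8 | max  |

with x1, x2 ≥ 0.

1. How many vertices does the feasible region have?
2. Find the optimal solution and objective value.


1. 4
2. x1 = 5, x2 = 6, z = 83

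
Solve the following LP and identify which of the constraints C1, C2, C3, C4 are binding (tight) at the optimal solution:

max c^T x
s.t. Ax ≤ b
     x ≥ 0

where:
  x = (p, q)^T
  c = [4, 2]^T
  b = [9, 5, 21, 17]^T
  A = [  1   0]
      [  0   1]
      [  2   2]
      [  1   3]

At p = 9, q = 1.5, compute slack b - a·x for each constraint:
  C1: 9 − 9 = 0  (binding)
  C2: 5 − 1.5 = 3.5  (slack)
  C3: 21 − 21 = 0  (binding)
  C4: 17 − 13.5 = 3.5  (slack)

Optimal: p = 9, q = 1.5
Binding: C1, C3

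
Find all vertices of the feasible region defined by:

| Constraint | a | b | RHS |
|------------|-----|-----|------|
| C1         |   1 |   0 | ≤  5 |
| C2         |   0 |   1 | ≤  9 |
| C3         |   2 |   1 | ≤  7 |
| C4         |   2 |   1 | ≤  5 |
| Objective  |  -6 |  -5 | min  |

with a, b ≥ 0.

(0, 0), (2.5, 0), (0, 5)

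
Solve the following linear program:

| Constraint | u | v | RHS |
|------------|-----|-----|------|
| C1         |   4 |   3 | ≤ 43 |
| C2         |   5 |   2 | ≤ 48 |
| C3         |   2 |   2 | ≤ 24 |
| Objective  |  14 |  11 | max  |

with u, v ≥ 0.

Evaluate the objective at each vertex of the feasible region:
  z(0, 0) = 0
  z(9.6, 0) = 134.4
  z(8.286, 3.286) = 152.1
  z(7, 5) = 153  ←
  z(0, 12) = 132
The maximum is at u = 7, v = 5.

u = 7, v = 5, z = 153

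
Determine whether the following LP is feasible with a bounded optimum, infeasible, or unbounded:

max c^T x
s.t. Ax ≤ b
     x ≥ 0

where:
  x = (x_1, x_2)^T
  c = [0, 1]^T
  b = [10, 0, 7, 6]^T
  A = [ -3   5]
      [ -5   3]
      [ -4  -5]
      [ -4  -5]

Unbounded (objective can increase without bound)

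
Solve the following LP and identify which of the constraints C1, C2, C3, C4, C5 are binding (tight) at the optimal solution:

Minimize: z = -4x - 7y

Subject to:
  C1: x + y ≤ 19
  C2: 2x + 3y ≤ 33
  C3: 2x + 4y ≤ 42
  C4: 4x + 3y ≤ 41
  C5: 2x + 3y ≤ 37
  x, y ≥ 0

At x = 3, y = 9, compute slack b - a·x for each constraint:
  C1: 19 − 12 = 7  (slack)
  C2: 33 − 33 = 0  (binding)
  C3: 42 − 42 = 0  (binding)
  C4: 41 − 39 = 2  (slack)
  C5: 37 − 33 = 4  (slack)

Optimal: x = 3, y = 9
Binding: C2, C3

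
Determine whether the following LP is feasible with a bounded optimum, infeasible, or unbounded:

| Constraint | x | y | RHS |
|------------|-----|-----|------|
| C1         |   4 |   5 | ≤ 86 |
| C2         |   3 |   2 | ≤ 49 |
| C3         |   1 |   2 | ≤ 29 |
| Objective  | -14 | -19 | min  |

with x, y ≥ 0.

Feasible with a bounded optimal solution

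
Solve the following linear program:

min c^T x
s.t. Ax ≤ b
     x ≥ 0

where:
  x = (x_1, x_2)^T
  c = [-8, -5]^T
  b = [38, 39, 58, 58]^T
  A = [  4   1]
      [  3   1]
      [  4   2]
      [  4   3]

Evaluate the objective at each vertex of the feasible region:
  z(0, 0) = 0
  z(9.5, 0) = -76
  z(7, 10) = -106  ←
  z(0, 19.33) = -96.67
The minimum is at x_1 = 7, x_2 = 10.

x_1 = 7, x_2 = 10, z = -106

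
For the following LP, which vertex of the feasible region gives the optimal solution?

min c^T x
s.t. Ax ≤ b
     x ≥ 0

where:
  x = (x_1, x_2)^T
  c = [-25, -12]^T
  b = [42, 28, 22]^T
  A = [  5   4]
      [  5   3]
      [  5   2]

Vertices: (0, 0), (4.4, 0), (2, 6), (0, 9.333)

Evaluate the objective at each vertex of the feasible region:
  z(0, 0) = 0
  z(4.4, 0) = -110
  z(2, 6) = -122  ←
  z(0, 9.333) = -112
The minimum is at x_1 = 2, x_2 = 6.

(2, 6)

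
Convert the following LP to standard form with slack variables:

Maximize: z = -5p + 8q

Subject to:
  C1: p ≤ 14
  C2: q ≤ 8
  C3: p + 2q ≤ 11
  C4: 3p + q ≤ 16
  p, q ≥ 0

max z = -5p + 8q

s.t.
  p + s1 = 14
  q + s2 = 8
  p + 2q + s3 = 11
  3p + q + s4 = 16
  p, q, s1, s2, s3, s4 ≥ 0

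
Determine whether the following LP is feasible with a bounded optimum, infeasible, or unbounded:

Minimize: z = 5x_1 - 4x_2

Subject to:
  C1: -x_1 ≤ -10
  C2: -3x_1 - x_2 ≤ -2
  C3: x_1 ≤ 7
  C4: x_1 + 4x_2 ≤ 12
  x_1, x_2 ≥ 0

Infeasible (no feasible solution exists)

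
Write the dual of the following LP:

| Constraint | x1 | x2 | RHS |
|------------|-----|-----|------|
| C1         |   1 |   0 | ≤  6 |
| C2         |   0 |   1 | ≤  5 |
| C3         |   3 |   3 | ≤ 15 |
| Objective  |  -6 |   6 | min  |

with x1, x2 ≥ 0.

Primal min cᵀx s.t. Ax ≤ b, x ≥ 0  →  Dual max −bᵀy s.t. Aᵀy ≥ −c, y ≥ 0.

Maximize: z = -6y1 - 5y2 - 15y3

Subject to:
  y1 + 3y3 ≥ 6
  y2 + 3y3 ≥ -6
  y1, y2, y3 ≥ 0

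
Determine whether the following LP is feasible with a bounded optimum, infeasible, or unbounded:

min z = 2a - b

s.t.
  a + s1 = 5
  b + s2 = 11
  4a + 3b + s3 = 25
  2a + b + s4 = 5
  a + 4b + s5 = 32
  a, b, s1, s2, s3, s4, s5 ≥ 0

Feasible with a bounded optimal solution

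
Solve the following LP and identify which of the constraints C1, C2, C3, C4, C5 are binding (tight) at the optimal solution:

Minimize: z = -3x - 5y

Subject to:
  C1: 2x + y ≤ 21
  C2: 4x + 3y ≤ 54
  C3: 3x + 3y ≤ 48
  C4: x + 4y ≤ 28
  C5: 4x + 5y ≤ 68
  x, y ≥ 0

At x = 8, y = 5, compute slack b - a·x for each constraint:
  C1: 21 − 21 = 0  (binding)
  C2: 54 − 47 = 7  (slack)
  C3: 48 − 39 = 9  (slack)
  C4: 28 − 28 = 0  (binding)
  C5: 68 − 57 = 11  (slack)

Optimal: x = 8, y = 5
Binding: C1, C4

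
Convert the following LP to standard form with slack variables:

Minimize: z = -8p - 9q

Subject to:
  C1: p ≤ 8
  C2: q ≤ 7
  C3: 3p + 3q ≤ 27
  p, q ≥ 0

min z = -8p - 9q

s.t.
  p + s1 = 8
  q + s2 = 7
  3p + 3q + s3 = 27
  p, q, s1, s2, s3 ≥ 0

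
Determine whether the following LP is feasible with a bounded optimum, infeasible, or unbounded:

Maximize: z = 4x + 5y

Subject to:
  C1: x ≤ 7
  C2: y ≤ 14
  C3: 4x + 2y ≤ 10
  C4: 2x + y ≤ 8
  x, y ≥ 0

Feasible with a bounded optimal solution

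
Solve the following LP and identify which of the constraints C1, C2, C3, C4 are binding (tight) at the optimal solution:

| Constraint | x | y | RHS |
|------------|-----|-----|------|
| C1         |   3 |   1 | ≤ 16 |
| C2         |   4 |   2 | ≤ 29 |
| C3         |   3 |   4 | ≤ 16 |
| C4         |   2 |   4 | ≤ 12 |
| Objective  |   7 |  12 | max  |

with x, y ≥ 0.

At x = 4, y = 1, compute slack b - a·x for each constraint:
  C1: 16 − 13 = 3  (slack)
  C2: 29 − 18 = 11  (slack)
  C3: 16 − 16 = 0  (binding)
  C4: 12 − 12 = 0  (binding)

Optimal: x = 4, y = 1
Binding: C3, C4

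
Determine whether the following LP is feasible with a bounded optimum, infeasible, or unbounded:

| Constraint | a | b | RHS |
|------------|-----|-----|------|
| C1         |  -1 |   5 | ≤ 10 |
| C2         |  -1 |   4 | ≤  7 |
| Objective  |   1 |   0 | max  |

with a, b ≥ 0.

Unbounded (objective can increase without bound)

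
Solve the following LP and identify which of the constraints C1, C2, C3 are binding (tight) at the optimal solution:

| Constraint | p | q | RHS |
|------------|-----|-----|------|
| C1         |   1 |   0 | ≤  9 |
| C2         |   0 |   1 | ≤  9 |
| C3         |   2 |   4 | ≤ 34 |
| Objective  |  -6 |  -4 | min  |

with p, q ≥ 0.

At p = 9, q = 4, compute slack b - a·x for each constraint:
  C1: 9 − 9 = 0  (binding)
  C2: 9 − 4 = 5  (slack)
  C3: 34 − 34 = 0  (binding)

Optimal: p = 9, q = 4
Binding: C1, C3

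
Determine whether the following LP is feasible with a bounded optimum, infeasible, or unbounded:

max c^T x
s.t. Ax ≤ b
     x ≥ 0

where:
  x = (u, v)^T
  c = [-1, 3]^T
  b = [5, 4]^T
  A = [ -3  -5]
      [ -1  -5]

Unbounded (objective can increase without bound)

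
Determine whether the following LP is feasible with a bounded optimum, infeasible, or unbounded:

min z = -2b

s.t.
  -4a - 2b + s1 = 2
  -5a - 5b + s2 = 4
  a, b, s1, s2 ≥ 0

Unbounded (objective can decrease without bound)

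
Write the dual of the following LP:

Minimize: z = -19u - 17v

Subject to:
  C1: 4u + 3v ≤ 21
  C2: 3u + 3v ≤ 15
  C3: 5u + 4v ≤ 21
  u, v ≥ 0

Primal min cᵀx s.t. Ax ≤ b, x ≥ 0  →  Dual max −bᵀy s.t. Aᵀy ≥ −c, y ≥ 0.

Maximize: z = -21y1 - 15y2 - 21y3

Subject to:
  4y1 + 3y2 + 5y3 ≥ 19
  3y1 + 3y2 + 4y3 ≥ 17
  y1, y2, y3 ≥ 0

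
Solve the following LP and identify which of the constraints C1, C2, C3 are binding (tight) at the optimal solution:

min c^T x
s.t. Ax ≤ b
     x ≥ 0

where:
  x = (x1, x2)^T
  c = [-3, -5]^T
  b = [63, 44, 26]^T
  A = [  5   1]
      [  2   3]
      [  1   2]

At x1 = 10, x2 = 8, compute slack b - a·x for each constraint:
  C1: 63 − 58 = 5  (slack)
  C2: 44 − 44 = 0  (binding)
  C3: 26 − 26 = 0  (binding)

Optimal: x1 = 10, x2 = 8
Binding: C2, C3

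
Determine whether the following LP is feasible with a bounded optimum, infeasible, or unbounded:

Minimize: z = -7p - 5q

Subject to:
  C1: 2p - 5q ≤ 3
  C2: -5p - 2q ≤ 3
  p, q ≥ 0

Unbounded (objective can decrease without bound)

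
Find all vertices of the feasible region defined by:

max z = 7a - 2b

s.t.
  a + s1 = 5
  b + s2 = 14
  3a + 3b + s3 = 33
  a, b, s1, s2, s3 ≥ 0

(0, 0), (5, 0), (5, 6), (0, 11)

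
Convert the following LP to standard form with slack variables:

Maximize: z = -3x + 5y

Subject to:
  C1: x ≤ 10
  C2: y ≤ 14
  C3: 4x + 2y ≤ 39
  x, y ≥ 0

max z = -3x + 5y

s.t.
  x + s1 = 10
  y + s2 = 14
  4x + 2y + s3 = 39
  x, y, s1, s2, s3 ≥ 0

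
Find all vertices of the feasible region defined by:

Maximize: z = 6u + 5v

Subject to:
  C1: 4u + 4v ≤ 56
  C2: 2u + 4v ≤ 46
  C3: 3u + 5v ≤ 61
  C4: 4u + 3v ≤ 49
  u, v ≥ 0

(0, 0), (12.25, 0), (7, 7), (5, 9), (0, 11.5)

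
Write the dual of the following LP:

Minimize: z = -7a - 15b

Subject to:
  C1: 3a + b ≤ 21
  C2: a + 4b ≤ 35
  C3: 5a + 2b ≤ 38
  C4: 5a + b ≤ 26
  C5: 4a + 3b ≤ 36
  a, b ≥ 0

Primal min cᵀx s.t. Ax ≤ b, x ≥ 0  →  Dual max −bᵀy s.t. Aᵀy ≥ −c, y ≥ 0.

Maximize: z = -21y1 - 35y2 - 38y3 - 26y4 - 36y5

Subject to:
  3y1 + y2 + 5y3 + 5y4 + 4y5 ≥ 7
  y1 + 4y2 + 2y3 + y4 + 3y5 ≥ 15
  y1, y2, y3, y4, y5 ≥ 0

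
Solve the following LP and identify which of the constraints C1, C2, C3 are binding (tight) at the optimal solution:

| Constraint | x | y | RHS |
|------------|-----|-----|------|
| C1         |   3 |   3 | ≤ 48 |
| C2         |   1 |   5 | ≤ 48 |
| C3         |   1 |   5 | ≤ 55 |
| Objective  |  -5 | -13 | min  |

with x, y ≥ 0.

At x = 8, y = 8, compute slack b - a·x for each constraint:
  C1: 48 − 48 = 0  (binding)
  C2: 48 − 48 = 0  (binding)
  C3: 55 − 48 = 7  (slack)

Optimal: x = 8, y = 8
Binding: C1, C2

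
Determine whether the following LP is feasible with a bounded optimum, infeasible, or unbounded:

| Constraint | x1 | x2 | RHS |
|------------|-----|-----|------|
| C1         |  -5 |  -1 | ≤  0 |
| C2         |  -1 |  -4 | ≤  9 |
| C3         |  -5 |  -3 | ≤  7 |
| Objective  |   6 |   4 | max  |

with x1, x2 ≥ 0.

Unbounded (objective can increase without bound)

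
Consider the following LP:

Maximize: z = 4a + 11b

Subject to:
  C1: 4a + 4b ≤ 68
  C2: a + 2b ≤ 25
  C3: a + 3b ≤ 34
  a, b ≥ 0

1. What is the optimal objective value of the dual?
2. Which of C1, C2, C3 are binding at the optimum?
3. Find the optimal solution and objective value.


1. 127
2. C2, C3
3. a = 7, b = 9, z = 127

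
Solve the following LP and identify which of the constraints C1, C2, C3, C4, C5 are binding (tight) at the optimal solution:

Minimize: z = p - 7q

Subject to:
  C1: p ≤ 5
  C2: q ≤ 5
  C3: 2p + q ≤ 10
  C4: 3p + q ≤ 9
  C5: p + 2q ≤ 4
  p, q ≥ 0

At p = 0, q = 2, compute slack b - a·x for each constraint:
  C1: 5 − 0 = 5  (slack)
  C2: 5 − 2 = 3  (slack)
  C3: 10 − 2 = 8  (slack)
  C4: 9 − 2 = 7  (slack)
  C5: 4 − 4 = 0  (binding)

Optimal: p = 0, q = 2
Binding: C5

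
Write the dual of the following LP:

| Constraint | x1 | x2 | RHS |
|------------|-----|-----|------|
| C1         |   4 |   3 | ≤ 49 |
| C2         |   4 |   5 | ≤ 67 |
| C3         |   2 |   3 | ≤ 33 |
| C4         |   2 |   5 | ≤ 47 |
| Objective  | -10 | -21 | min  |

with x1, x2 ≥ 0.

Primal min cᵀx s.t. Ax ≤ b, x ≥ 0  →  Dual max −bᵀy s.t. Aᵀy ≥ −c, y ≥ 0.

Maximize: z = -49y1 - 67y2 - 33y3 - 47y4

Subject to:
  4y1 + 4y2 + 2y3 + 2y4 ≥ 10
  3y1 + 5y2 + 3y3 + 5y4 ≥ 21
  y1, y2, y3, y4 ≥ 0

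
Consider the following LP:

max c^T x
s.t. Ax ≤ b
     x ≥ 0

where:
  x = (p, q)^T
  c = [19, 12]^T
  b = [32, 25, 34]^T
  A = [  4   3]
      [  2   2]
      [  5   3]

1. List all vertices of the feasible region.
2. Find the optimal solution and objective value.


1. (0, 0), (6.8, 0), (2, 8), (0, 10.67)
2. p = 2, q = 8, z = 134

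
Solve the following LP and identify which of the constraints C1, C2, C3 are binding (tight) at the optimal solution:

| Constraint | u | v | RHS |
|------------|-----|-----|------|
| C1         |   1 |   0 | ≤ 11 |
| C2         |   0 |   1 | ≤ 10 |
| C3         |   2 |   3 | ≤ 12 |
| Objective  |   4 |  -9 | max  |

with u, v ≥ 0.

At u = 6, v = 0, compute slack b - a·x for each constraint:
  C1: 11 − 6 = 5  (slack)
  C2: 10 − 0 = 10  (slack)
  C3: 12 − 12 = 0  (binding)

Optimal: u = 6, v = 0
Binding: C3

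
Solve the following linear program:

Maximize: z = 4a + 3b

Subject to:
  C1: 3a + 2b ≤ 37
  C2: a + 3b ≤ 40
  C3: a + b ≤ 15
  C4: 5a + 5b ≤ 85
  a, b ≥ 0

Evaluate the objective at each vertex of the feasible region:
  z(0, 0) = 0
  z(12.33, 0) = 49.33
  z(7, 8) = 52  ←
  z(2.5, 12.5) = 47.5
  z(0, 13.33) = 40
The maximum is at a = 7, b = 8.

a = 7, b = 8, z = 52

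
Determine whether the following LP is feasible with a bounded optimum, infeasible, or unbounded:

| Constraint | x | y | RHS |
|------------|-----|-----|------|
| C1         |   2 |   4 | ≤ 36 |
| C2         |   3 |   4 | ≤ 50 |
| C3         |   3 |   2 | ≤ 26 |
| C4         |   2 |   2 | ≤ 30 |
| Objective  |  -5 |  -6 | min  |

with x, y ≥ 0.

Feasible with a bounded optimal solution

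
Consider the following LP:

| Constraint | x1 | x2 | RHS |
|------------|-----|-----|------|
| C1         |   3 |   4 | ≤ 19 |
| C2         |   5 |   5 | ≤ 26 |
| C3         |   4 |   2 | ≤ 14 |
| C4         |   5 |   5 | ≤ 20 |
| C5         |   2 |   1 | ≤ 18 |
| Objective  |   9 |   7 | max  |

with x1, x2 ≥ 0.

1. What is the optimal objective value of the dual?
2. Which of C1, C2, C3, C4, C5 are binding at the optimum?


1. 34
2. C3, C4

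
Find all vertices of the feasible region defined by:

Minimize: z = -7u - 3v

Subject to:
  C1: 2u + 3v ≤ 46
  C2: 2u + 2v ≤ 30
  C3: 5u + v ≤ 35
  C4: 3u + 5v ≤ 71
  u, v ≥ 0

(0, 0), (7, 0), (5, 10), (2, 13), (0, 14.2)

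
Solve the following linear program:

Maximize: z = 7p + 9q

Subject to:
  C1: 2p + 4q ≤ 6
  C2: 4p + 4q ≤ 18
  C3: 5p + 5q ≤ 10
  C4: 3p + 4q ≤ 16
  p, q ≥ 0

Evaluate the objective at each vertex of the feasible region:
  z(0, 0) = 0
  z(2, 0) = 14
  z(1, 1) = 16  ←
  z(0, 1.5) = 13.5
The maximum is at p = 1, q = 1.

p = 1, q = 1, z = 16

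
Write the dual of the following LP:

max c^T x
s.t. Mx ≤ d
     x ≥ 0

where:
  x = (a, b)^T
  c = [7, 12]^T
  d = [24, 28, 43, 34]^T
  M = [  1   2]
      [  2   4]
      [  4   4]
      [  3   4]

Primal max cᵀx s.t. Ax ≤ b, x ≥ 0  →  Dual min bᵀy s.t. Aᵀy ≥ c, y ≥ 0.

Minimize: z = 24y1 + 28y2 + 43y3 + 34y4

Subject to:
  y1 + 2y2 + 4y3 + 3y4 ≥ 7
  2y1 + 4y2 + 4y3 + 4y4 ≥ 12
  y1, y2, y3, y4 ≥ 0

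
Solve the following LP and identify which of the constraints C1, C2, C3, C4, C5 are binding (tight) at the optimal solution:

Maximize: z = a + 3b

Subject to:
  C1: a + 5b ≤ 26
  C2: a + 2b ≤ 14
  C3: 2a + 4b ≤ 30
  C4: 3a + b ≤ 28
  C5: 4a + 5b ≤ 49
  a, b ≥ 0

At a = 6, b = 4, compute slack b - a·x for each constraint:
  C1: 26 − 26 = 0  (binding)
  C2: 14 − 14 = 0  (binding)
  C3: 30 − 28 = 2  (slack)
  C4: 28 − 22 = 6  (slack)
  C5: 49 − 44 = 5  (slack)

Optimal: a = 6, b = 4
Binding: C1, C2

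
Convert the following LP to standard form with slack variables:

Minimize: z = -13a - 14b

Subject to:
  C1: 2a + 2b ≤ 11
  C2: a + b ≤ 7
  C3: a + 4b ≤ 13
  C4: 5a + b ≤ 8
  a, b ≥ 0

min z = -13a - 14b

s.t.
  2a + 2b + s1 = 11
  a + b + s2 = 7
  a + 4b + s3 = 13
  5a + b + s4 = 8
  a, b, s1, s2, s3, s4 ≥ 0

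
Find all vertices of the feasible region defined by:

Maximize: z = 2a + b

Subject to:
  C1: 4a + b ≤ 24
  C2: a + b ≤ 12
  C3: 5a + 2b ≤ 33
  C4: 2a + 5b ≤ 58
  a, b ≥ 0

(0, 0), (6, 0), (5, 4), (3, 9), (0.6667, 11.33), (0, 11.6)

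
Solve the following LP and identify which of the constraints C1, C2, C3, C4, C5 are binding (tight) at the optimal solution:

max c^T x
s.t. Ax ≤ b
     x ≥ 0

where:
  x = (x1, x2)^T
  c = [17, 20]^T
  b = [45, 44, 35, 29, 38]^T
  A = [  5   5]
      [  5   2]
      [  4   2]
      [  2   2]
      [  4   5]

At x1 = 7, x2 = 2, compute slack b - a·x for each constraint:
  C1: 45 − 45 = 0  (binding)
  C2: 44 − 39 = 5  (slack)
  C3: 35 − 32 = 3  (slack)
  C4: 29 − 18 = 11  (slack)
  C5: 38 − 38 = 0  (binding)

Optimal: x1 = 7, x2 = 2
Binding: C1, C5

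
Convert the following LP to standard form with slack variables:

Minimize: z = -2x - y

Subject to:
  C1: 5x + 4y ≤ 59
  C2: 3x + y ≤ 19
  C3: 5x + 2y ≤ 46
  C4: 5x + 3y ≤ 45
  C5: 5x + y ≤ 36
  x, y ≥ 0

min z = -2x - y

s.t.
  5x + 4y + s1 = 59
  3x + y + s2 = 19
  5x + 2y + s3 = 46
  5x + 3y + s4 = 45
  5x + y + s5 = 36
  x, y, s1, s2, s3, s4, s5 ≥ 0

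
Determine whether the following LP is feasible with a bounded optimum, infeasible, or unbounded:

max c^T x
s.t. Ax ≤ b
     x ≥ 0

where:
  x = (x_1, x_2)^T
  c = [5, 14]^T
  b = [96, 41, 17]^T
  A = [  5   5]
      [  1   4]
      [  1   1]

Feasible with a bounded optimal solution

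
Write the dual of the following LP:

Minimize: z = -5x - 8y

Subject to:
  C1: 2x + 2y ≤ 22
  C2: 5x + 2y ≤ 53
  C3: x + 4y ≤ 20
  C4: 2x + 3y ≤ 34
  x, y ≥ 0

Primal min cᵀx s.t. Ax ≤ b, x ≥ 0  →  Dual max −bᵀy s.t. Aᵀy ≥ −c, y ≥ 0.

Maximize: z = -22y1 - 53y2 - 20y3 - 34y4

Subject to:
  2y1 + 5y2 + y3 + 2y4 ≥ 5
  2y1 + 2y2 + 4y3 + 3y4 ≥ 8
  y1, y2, y3, y4 ≥ 0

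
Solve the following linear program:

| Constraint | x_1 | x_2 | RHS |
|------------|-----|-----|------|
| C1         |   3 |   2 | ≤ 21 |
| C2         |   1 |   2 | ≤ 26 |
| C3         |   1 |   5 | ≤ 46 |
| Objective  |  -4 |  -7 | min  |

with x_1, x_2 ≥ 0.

Evaluate the objective at each vertex of the feasible region:
  z(0, 0) = 0
  z(7, 0) = -28
  z(1, 9) = -67  ←
  z(0, 9.2) = -64.4
The minimum is at x_1 = 1, x_2 = 9.

x_1 = 1, x_2 = 9, z = -67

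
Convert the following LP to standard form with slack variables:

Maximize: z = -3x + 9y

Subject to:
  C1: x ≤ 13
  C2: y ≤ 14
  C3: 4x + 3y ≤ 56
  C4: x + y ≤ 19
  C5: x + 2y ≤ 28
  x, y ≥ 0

max z = -3x + 9y

s.t.
  x + s1 = 13
  y + s2 = 14
  4x + 3y + s3 = 56
  x + y + s4 = 19
  x + 2y + s5 = 28
  x, y, s1, s2, s3, s4, s5 ≥ 0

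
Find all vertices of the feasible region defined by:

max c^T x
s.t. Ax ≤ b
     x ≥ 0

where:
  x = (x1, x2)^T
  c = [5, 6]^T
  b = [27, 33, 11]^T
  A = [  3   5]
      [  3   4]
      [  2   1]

(0, 0), (5.5, 0), (4, 3), (0, 5.4)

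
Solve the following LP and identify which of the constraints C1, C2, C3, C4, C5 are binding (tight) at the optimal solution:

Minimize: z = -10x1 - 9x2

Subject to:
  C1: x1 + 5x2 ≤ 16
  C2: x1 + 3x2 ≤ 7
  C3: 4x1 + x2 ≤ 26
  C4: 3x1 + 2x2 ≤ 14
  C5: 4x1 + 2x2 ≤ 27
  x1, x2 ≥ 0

At x1 = 4, x2 = 1, compute slack b - a·x for each constraint:
  C1: 16 − 9 = 7  (slack)
  C2: 7 − 7 = 0  (binding)
  C3: 26 − 17 = 9  (slack)
  C4: 14 − 14 = 0  (binding)
  C5: 27 − 18 = 9  (slack)

Optimal: x1 = 4, x2 = 1
Binding: C2, C4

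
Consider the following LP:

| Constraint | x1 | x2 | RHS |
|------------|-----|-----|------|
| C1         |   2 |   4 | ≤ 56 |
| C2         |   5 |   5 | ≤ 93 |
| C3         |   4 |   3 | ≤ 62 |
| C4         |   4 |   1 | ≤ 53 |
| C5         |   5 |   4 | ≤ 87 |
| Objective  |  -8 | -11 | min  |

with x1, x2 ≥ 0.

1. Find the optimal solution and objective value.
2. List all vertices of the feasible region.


1. x1 = 8, x2 = 10, z = -174
2. (0, 0), (13.25, 0), (12.12, 4.5), (8, 10), (0, 14)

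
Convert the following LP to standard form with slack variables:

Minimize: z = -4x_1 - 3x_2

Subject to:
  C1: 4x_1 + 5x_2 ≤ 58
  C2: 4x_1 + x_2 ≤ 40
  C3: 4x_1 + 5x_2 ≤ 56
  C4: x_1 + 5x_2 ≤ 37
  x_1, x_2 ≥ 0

min z = -4x_1 - 3x_2

s.t.
  4x_1 + 5x_2 + s1 = 58
  4x_1 + x_2 + s2 = 40
  4x_1 + 5x_2 + s3 = 56
  x_1 + 5x_2 + s4 = 37
  x_1, x_2, s1, s2, s3, s4 ≥ 0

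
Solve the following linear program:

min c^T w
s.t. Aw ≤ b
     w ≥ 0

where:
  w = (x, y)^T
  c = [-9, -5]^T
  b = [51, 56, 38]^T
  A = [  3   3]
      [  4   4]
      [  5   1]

Evaluate the objective at each vertex of the feasible region:
  z(0, 0) = 0
  z(7.6, 0) = -68.4
  z(6, 8) = -94  ←
  z(0, 14) = -70
The minimum is at x = 6, y = 8.

x = 6, y = 8, z = -94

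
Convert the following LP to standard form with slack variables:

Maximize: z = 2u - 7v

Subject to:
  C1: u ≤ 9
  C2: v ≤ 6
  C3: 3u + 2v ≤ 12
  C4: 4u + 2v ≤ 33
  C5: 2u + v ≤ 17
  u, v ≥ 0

max z = 2u - 7v

s.t.
  u + s1 = 9
  v + s2 = 6
  3u + 2v + s3 = 12
  4u + 2v + s4 = 33
  2u + v + s5 = 17
  u, v, s1, s2, s3, s4, s5 ≥ 0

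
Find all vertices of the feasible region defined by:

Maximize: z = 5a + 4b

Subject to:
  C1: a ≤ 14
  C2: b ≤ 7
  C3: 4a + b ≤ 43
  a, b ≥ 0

(0, 0), (10.75, 0), (9, 7), (0, 7)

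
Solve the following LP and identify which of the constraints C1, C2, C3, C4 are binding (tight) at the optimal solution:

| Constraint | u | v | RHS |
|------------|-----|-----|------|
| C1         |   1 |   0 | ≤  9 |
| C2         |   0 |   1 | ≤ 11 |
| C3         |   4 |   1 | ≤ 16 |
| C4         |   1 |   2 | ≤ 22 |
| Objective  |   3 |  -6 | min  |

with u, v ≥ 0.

At u = 0, v = 11, compute slack b - a·x for each constraint:
  C1: 9 − 0 = 9  (slack)
  C2: 11 − 11 = 0  (binding)
  C3: 16 − 11 = 5  (slack)
  C4: 22 − 22 = 0  (binding)

Optimal: u = 0, v = 11
Binding: C2, C4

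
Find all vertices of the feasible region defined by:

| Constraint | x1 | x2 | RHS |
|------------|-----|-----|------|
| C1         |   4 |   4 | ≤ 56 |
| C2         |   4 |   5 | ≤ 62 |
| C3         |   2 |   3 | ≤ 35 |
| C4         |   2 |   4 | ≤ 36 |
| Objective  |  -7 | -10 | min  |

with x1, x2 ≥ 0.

(0, 0), (14, 0), (10, 4), (0, 9)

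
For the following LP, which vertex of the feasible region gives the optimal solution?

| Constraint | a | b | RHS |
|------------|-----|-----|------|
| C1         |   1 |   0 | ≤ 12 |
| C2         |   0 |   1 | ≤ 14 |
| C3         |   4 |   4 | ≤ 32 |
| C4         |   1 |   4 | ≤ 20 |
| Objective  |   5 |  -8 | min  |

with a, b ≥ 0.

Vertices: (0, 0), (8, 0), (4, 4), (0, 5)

Evaluate the objective at each vertex of the feasible region:
  z(0, 0) = 0
  z(8, 0) = 40
  z(4, 4) = -12
  z(0, 5) = -40  ←
The minimum is at a = 0, b = 5.

(0, 5)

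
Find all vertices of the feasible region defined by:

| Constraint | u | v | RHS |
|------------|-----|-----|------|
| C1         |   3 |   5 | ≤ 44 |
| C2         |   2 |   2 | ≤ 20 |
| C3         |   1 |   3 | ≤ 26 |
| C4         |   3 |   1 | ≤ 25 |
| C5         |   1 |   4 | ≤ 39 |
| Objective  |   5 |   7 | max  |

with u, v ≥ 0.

(0, 0), (8.333, 0), (7.5, 2.5), (3, 7), (0.5, 8.5), (0, 8.667)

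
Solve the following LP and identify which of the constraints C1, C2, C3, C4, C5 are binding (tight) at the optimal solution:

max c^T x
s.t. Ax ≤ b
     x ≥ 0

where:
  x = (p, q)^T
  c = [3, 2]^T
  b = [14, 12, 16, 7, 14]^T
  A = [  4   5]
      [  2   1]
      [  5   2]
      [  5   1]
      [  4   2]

At p = 1, q = 2, compute slack b - a·x for each constraint:
  C1: 14 − 14 = 0  (binding)
  C2: 12 − 4 = 8  (slack)
  C3: 16 − 9 = 7  (slack)
  C4: 7 − 7 = 0  (binding)
  C5: 14 − 8 = 6  (slack)

Optimal: p = 1, q = 2
Binding: C1, C4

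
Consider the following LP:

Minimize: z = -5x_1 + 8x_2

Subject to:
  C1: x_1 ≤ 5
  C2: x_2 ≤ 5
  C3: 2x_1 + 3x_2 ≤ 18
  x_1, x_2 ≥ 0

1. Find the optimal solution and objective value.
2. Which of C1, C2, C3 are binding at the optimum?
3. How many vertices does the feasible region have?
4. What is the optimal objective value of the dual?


1. x_1 = 5, x_2 = 0, z = -25
2. C1
3. 5
4. -25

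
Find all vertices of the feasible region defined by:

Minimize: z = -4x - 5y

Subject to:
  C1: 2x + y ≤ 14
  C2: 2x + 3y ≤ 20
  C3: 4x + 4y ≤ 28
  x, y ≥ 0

(0, 0), (7, 0), (1, 6), (0, 6.667)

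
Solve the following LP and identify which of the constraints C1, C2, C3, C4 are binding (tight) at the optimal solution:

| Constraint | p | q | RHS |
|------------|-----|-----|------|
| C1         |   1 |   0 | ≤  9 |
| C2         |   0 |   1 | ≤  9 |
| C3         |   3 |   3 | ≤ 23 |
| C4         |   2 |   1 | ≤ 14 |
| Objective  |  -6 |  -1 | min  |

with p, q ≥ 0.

At p = 7, q = 0, compute slack b - a·x for each constraint:
  C1: 9 − 7 = 2  (slack)
  C2: 9 − 0 = 9  (slack)
  C3: 23 − 21 = 2  (slack)
  C4: 14 − 14 = 0  (binding)

Optimal: p = 7, q = 0
Binding: C4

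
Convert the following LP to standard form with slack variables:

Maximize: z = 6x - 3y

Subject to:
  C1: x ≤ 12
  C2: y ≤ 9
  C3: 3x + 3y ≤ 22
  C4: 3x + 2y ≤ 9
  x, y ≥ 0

max z = 6x - 3y

s.t.
  x + s1 = 12
  y + s2 = 9
  3x + 3y + s3 = 22
  3x + 2y + s4 = 9
  x, y, s1, s2, s3, s4 ≥ 0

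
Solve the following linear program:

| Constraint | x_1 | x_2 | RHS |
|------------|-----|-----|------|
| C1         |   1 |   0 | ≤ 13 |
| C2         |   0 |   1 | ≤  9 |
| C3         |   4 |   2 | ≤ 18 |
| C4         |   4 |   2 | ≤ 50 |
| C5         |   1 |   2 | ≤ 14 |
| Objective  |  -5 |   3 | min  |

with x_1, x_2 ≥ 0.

Evaluate the objective at each vertex of the feasible region:
  z(0, 0) = 0
  z(4.5, 0) = -22.5  ←
  z(1.333, 6.333) = 12.33
  z(0, 7) = 21
The minimum is at x_1 = 4.5, x_2 = 0.

x_1 = 4.5, x_2 = 0, z = -22.5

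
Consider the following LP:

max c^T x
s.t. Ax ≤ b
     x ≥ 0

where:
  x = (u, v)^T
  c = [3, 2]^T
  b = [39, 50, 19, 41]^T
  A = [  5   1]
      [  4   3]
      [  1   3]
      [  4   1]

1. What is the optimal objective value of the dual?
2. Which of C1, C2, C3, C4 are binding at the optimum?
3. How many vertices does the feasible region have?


1. 29
2. C1, C3
3. 4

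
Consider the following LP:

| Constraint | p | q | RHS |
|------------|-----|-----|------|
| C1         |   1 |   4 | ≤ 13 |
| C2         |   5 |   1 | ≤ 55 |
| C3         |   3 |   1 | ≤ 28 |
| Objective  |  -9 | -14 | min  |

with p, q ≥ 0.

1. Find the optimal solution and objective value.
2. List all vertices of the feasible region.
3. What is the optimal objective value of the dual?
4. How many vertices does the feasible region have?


1. p = 9, q = 1, z = -95
2. (0, 0), (9.333, 0), (9, 1), (0, 3.25)
3. -95
4. 4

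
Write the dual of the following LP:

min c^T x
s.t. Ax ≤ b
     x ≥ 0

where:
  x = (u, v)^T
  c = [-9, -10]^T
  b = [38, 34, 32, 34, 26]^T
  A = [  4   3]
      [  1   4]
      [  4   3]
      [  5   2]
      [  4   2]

Primal min cᵀx s.t. Ax ≤ b, x ≥ 0  →  Dual max −bᵀy s.t. Aᵀy ≥ −c, y ≥ 0.

Maximize: z = -38y1 - 34y2 - 32y3 - 34y4 - 26y5

Subject to:
  4y1 + y2 + 4y3 + 5y4 + 4y5 ≥ 9
  3y1 + 4y2 + 3y3 + 2y4 + 2y5 ≥ 10
  y1, y2, y3, y4, y5 ≥ 0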